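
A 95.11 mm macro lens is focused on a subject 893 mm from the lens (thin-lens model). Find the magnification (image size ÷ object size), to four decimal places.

0.1192×

Thin lens: 1/f = 1/dₒ + 1/dᵢ → 1/dᵢ = 1/95.11 − 1/893 = 0.0093943 mm⁻¹, so dᵢ ≈ 106.4473 mm.
Magnification m = dᵢ/dₒ = 106.4473/893 ≈ 0.11920.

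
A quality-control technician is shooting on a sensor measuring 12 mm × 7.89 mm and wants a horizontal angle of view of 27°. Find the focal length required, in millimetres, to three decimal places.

From α = 2·arctan(w/2f) we get f = w / (2·tan(α/2)).
With w = 12 mm and α/2 = 13.5°, tan(α/2) ≈ 0.24008, so f ≈ 12 / 0.48016 ≈ 24.9918 mm.

24.992 mm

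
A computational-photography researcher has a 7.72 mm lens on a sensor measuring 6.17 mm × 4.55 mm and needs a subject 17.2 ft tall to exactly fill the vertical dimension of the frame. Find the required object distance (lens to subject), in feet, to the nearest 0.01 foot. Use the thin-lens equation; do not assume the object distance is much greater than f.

W: 17.2 ft × 304.8 mm/ft = 5242.56 mm.
Magnification m = h/W = dᵢ/dₒ; combined with 1/f = 1/dₒ + 1/dᵢ this gives dₒ = f·(1 + W/h).
dₒ = 7.72 mm × (1 + 5242.56/4.55) = 7.72 × 1153.2110 ≈ 8902.789 mm = 8902.789/304.8 ft = 29.2086 ft.

29.21 ft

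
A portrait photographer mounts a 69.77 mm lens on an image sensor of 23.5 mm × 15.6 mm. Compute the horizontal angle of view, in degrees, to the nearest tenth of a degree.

Angle of view α = 2·arctan(w/2f) with w = 23.5 mm and f = 69.77 mm.
w/2f = 0.16841; arctan(0.16841) ≈ 9.5595°, so α ≈ 19.1190°.

19.1°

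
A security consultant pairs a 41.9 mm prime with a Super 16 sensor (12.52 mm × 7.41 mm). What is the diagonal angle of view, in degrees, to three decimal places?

Sensor diagonal = √(12.52² + 7.41²) = √211.6585 ≈ 14.5485 mm.
Angle of view α = 2·arctan(d/2f) with d = 14.5485 mm and f = 41.9 mm.
d/2f = 0.17361; arctan(0.17361) ≈ 9.8489°, so α ≈ 19.6979°.

19.698°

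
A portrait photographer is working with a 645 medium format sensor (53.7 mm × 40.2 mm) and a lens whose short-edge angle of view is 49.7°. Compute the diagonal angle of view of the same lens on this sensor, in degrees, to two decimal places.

75.39°

From the short-edge AOV: f = 40.2 / (2·tan(24.85°)) = 40.2 / 0.92625 ≈ 43.4009 mm.
Sensor diagonal = √(53.7² + 40.2²) = √4499.7300 ≈ 67.0800 mm.
Diagonal AOV = 2·arctan(67.0800 / (2 × 43.4009)) = 2·arctan(0.77280) ≈ 75.3934°.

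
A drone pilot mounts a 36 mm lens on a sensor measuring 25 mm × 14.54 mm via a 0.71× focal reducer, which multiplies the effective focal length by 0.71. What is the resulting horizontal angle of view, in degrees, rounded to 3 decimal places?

52.121°

Effective focal length f = 36 × 0.71 = 25.56 mm.
α = 2·arctan(25 / (2 × 25.56)) = 2·arctan(0.48905) ≈ 52.1215°.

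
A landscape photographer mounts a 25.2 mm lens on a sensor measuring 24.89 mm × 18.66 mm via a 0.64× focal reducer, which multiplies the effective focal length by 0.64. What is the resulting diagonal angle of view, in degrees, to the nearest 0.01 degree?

87.92°

Effective focal length f = 25.2 × 0.64 = 16.128 mm.
Sensor diagonal = √(24.89² + 18.66²) = √967.7077 ≈ 31.1080 mm.
α = 2·arctan(31.108 / (2 × 16.128)) = 2·arctan(0.96441) ≈ 87.9241°.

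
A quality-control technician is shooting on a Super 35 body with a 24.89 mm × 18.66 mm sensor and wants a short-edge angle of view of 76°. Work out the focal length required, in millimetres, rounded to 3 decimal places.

From α = 2·arctan(h/2f) we get f = h / (2·tan(α/2)).
With h = 18.66 mm and α/2 = 38°, tan(α/2) ≈ 0.78129, so f ≈ 18.66 / 1.56257 ≈ 11.9419 mm.

11.942 mm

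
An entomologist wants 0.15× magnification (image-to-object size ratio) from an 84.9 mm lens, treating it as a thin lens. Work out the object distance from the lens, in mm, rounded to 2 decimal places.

With m = dᵢ/dₒ and 1/f = 1/dₒ + 1/dᵢ, substituting dᵢ = m·dₒ gives 1/f = (1 + 1/m)/dₒ, hence dₒ = f·(1 + 1/m).
dₒ = 84.9 × (1 + 1/0.15) = 84.9 × 7.66667 ≈ 650.900 mm.

650.90 mm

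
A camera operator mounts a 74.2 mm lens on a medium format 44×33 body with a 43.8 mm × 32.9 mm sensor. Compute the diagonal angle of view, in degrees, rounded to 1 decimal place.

40.5°

Sensor diagonal = √(43.8² + 32.9²) = √3000.8500 ≈ 54.7800 mm.
Angle of view α = 2·arctan(d/2f) with d = 54.7800 mm and f = 74.2 mm.
d/2f = 0.36914; arctan(0.36914) ≈ 20.2610°, so α ≈ 40.5220°.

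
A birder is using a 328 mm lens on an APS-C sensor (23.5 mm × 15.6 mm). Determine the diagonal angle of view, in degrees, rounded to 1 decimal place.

Sensor diagonal = √(23.5² + 15.6²) = √795.6100 ≈ 28.2066 mm.
Angle of view α = 2·arctan(d/2f) with d = 28.2066 mm and f = 328 mm.
d/2f = 0.04300; arctan(0.04300) ≈ 2.4621°, so α ≈ 4.9242°.

4.9°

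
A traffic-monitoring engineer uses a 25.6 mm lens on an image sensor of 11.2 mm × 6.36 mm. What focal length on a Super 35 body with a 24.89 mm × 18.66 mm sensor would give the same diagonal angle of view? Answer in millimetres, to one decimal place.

Sensor diagonal = √(11.2² + 6.36²) = √165.8896 ≈ 12.8798 mm.
Sensor diagonal = √(24.89² + 18.66²) = √967.7077 ≈ 31.1080 mm.
Equal angle of view means equal diagonal/f ratio, so f₂ = f₁ · (diagonal₂/diagonal₁) = 25.6 × 31.1080/12.8798.
f₂ = 25.6 × 2.41525 ≈ 61.830 mm.

61.8 mm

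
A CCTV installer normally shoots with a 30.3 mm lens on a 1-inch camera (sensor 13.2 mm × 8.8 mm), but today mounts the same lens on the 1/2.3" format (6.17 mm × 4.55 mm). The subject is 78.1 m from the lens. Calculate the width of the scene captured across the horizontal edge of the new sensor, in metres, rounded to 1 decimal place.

15.9 m

The focal length stays 30.3 mm; the relevant sensor dimension is now w = 6.17 mm. Object distance dₒ = 78.1 m = 78100 mm.
Thin-lens field width W = w·(dₒ − f)/f = 6.17 × (78100 − 30.3)/30.3 ≈ 15897.361 mm = 15.8974 m.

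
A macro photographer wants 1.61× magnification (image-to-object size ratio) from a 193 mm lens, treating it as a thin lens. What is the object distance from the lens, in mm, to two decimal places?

312.88 mm

With m = dᵢ/dₒ and 1/f = 1/dₒ + 1/dᵢ, substituting dᵢ = m·dₒ gives 1/f = (1 + 1/m)/dₒ, hence dₒ = f·(1 + 1/m).
dₒ = 193 × (1 + 1/1.61) = 193 × 1.62112 ≈ 312.876 mm.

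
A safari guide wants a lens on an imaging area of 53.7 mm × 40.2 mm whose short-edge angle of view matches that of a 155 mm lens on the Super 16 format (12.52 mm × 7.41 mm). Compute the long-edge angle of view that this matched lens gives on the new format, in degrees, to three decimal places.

Equal short-edge AOV ⇒ f₂ = f₁ · 40.2/7.41 = 155 × 5.42510 ≈ 840.8907 mm.
Long-edge AOV on the new format = 2·arctan(53.7 / (2 × 840.8907)) = 2·arctan(0.03193) ≈ 3.6577°.

3.658°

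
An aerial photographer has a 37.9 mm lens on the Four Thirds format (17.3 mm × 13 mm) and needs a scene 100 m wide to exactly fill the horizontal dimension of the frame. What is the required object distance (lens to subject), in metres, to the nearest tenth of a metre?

219.1 m

W: 100 m = 100000 mm.
Magnification m = w/W = dᵢ/dₒ; combined with 1/f = 1/dₒ + 1/dᵢ this gives dₒ = f·(1 + W/w).
dₒ = 37.9 mm × (1 + 100000/17.3) = 37.9 × 5781.3468 ≈ 219113.045 mm = 219.113 m.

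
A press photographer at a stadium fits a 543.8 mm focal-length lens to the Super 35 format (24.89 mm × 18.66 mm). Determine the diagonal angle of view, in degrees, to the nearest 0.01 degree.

Sensor diagonal = √(24.89² + 18.66²) = √967.7077 ≈ 31.1080 mm.
Angle of view α = 2·arctan(d/2f) with d = 31.1080 mm and f = 543.8 mm.
d/2f = 0.02860; arctan(0.02860) ≈ 1.6384°, so α ≈ 3.2767°.

3.28°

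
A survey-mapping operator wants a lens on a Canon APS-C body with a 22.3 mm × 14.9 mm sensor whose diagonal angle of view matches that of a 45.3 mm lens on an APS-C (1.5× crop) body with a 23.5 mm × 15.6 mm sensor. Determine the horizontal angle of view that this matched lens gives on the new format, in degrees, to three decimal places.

Sensor diagonal = √(23.5² + 15.6²) = √795.6100 ≈ 28.2066 mm.
Sensor diagonal = √(22.3² + 14.9²) = √719.3000 ≈ 26.8198 mm.
Equal diagonal AOV ⇒ f₂ = f₁ · 26.8198/28.2066 = 45.3 × 0.95083 ≈ 43.0728 mm.
Horizontal AOV on the new format = 2·arctan(22.3 / (2 × 43.0728)) = 2·arctan(0.25886) ≈ 29.0265°.

29.026°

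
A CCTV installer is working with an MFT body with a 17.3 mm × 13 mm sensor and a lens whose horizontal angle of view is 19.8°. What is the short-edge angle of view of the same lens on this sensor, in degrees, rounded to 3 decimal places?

From the horizontal AOV: f = 17.3 / (2·tan(9.9°)) = 17.3 / 0.34906 ≈ 49.5623 mm.
Short-edge AOV = 2·arctan(13 / (2 × 49.5623)) = 2·arctan(0.13115) ≈ 14.9432°.

14.943°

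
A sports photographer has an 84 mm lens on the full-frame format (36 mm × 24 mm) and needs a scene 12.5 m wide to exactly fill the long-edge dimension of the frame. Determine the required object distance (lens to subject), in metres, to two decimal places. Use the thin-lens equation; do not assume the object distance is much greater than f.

W: 12.5 m = 12500 mm.
Magnification m = w/W = dᵢ/dₒ; combined with 1/f = 1/dₒ + 1/dᵢ this gives dₒ = f·(1 + W/w).
dₒ = 84 mm × (1 + 12500/36) = 84 × 348.2222 ≈ 29250.667 mm = 29.2507 m.

29.25 m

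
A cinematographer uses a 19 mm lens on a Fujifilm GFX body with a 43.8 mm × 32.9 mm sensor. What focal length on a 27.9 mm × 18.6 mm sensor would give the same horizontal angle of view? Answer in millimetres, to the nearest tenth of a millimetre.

12.1 mm

Equal angle of view means equal width/f ratio, so f₂ = f₁ · (width₂/width₁) = 19 × 27.9/43.8.
f₂ = 19 × 0.63699 ≈ 12.103 mm.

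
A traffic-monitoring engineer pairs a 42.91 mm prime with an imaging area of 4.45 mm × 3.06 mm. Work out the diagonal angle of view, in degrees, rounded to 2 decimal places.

Sensor diagonal = √(4.45² + 3.06²) = √29.1661 ≈ 5.4006 mm.
Angle of view α = 2·arctan(d/2f) with d = 5.4006 mm and f = 42.91 mm.
d/2f = 0.06293; arctan(0.06293) ≈ 3.6008°, so α ≈ 7.2016°.

7.20°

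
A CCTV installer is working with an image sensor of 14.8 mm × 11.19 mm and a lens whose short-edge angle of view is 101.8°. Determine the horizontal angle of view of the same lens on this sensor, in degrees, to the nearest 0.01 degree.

116.86°

From the short-edge AOV: f = 11.19 / (2·tan(50.9°)) = 11.19 / 2.46100 ≈ 4.5469 mm.
Horizontal AOV = 2·arctan(14.8 / (2 × 4.5469)) = 2·arctan(1.62747) ≈ 116.8627°.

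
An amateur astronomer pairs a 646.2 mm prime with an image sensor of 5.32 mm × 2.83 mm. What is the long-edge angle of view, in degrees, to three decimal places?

Angle of view α = 2·arctan(w/2f) with w = 5.32 mm and f = 646.2 mm.
w/2f = 0.00412; arctan(0.00412) ≈ 0.2358°, so α ≈ 0.4717°.

0.472°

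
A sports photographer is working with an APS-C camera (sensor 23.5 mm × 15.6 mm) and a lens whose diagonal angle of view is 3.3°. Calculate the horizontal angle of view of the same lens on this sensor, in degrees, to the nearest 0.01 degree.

2.75°

Sensor diagonal = √(23.5² + 15.6²) = √795.6100 ≈ 28.2066 mm.
From the diagonal AOV: f = 28.2066 / (2·tan(1.65°)) = 28.2066 / 0.05761 ≈ 489.5970 mm.
Horizontal AOV = 2·arctan(23.5 / (2 × 489.5970)) = 2·arctan(0.02400) ≈ 2.7496°.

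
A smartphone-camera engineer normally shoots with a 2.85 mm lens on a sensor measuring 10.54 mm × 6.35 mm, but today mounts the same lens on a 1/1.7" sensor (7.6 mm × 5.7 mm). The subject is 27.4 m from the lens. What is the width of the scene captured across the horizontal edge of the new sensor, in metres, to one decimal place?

73.1 m

The focal length stays 2.85 mm; the relevant sensor dimension is now w = 7.6 mm. Object distance dₒ = 27.4 m = 27400 mm.
Thin-lens field width W = w·(dₒ − f)/f = 7.6 × (27400 − 2.85)/2.85 ≈ 73059.067 mm = 73.0591 m.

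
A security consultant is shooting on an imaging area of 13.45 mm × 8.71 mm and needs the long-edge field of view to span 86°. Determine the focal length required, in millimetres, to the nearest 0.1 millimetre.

From α = 2·arctan(w/2f) we get f = w / (2·tan(α/2)).
With w = 13.45 mm and α/2 = 43°, tan(α/2) ≈ 0.93252, so f ≈ 13.45 / 1.86503 ≈ 7.2117 mm.

7.2 mm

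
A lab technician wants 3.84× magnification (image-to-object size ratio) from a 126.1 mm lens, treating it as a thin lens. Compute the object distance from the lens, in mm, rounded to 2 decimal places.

158.94 mm

With m = dᵢ/dₒ and 1/f = 1/dₒ + 1/dᵢ, substituting dᵢ = m·dₒ gives 1/f = (1 + 1/m)/dₒ, hence dₒ = f·(1 + 1/m).
dₒ = 126.1 × (1 + 1/3.84) = 126.1 × 1.26042 ≈ 158.939 mm.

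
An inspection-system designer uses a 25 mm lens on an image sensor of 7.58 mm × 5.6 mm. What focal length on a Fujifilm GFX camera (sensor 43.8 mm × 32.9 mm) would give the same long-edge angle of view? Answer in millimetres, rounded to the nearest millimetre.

Equal angle of view means equal width/f ratio, so f₂ = f₁ · (width₂/width₁) = 25 × 43.8/7.58.
f₂ = 25 × 5.77836 ≈ 144.459 mm.

144 mm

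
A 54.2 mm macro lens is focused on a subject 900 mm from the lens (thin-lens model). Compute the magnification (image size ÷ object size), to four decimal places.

Thin lens: 1/f = 1/dₒ + 1/dᵢ → 1/dᵢ = 1/54.2 − 1/900 = 0.0173391 mm⁻¹, so dᵢ ≈ 57.6732 mm.
Magnification m = dᵢ/dₒ = 57.6732/900 ≈ 0.06408.

0.0641×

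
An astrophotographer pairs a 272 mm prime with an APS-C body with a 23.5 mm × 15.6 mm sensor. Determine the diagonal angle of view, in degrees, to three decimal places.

Sensor diagonal = √(23.5² + 15.6²) = √795.6100 ≈ 28.2066 mm.
Angle of view α = 2·arctan(d/2f) with d = 28.2066 mm and f = 272 mm.
d/2f = 0.05185; arctan(0.05185) ≈ 2.9681°, so α ≈ 5.9363°.

5.936°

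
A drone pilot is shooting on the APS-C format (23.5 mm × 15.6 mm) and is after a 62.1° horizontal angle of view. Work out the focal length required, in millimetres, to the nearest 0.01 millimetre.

From α = 2·arctan(w/2f) we get f = w / (2·tan(α/2)).
With w = 23.5 mm and α/2 = 31.05°, tan(α/2) ≈ 0.60205, so f ≈ 23.5 / 1.20410 ≈ 19.5167 mm.

19.52 mm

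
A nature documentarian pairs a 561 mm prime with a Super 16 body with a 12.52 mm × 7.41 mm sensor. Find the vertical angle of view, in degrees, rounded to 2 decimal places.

Angle of view α = 2·arctan(h/2f) with h = 7.41 mm and f = 561 mm.
h/2f = 0.00660; arctan(0.00660) ≈ 0.3784°, so α ≈ 0.7568°.

0.76°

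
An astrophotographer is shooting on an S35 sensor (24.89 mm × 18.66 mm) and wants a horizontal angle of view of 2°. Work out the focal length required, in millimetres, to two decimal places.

From α = 2·arctan(w/2f) we get f = w / (2·tan(α/2)).
With w = 24.89 mm and α/2 = 1°, tan(α/2) ≈ 0.01746, so f ≈ 24.89 / 0.03491 ≈ 712.9736 mm.

712.97 mm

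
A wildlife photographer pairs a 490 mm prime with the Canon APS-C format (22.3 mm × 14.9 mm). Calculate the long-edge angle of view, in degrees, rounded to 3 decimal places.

Angle of view α = 2·arctan(w/2f) with w = 22.3 mm and f = 490 mm.
w/2f = 0.02276; arctan(0.02276) ≈ 1.3035°, so α ≈ 2.6071°.

2.607°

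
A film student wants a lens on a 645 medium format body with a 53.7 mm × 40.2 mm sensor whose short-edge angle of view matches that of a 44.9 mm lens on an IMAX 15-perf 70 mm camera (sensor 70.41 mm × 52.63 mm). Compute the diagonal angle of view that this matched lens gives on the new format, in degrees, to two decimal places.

88.72°

Equal short-edge AOV ⇒ f₂ = f₁ · 40.2/52.63 = 44.9 × 0.76382 ≈ 34.2956 mm.
Sensor diagonal = √(53.7² + 40.2²) = √4499.7300 ≈ 67.0800 mm.
Diagonal AOV on the new format = 2·arctan(67.0800 / (2 × 34.2956)) = 2·arctan(0.97797) ≈ 88.7236°.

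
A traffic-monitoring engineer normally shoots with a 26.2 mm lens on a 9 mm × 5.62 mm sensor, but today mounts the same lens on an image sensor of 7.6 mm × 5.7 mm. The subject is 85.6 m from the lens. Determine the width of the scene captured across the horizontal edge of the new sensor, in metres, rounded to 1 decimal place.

24.8 m

The focal length stays 26.2 mm; the relevant sensor dimension is now w = 7.6 mm. Object distance dₒ = 85.6 m = 85600 mm.
Thin-lens field width W = w·(dₒ − f)/f = 7.6 × (85600 − 26.2)/26.2 ≈ 24822.934 mm = 24.8229 m.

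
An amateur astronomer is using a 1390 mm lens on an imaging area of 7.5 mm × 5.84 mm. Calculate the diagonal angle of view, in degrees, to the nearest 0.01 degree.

0.39°

Sensor diagonal = √(7.5² + 5.84²) = √90.3556 ≈ 9.5056 mm.
Angle of view α = 2·arctan(d/2f) with d = 9.5056 mm and f = 1390 mm.
d/2f = 0.00342; arctan(0.00342) ≈ 0.1959°, so α ≈ 0.3918°.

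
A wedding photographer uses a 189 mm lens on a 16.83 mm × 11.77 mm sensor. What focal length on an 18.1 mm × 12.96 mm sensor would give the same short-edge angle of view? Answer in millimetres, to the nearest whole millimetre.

208 mm

Equal angle of view means equal height/f ratio, so f₂ = f₁ · (height₂/height₁) = 189 × 12.96/11.77.
f₂ = 189 × 1.10110 ≈ 208.109 mm.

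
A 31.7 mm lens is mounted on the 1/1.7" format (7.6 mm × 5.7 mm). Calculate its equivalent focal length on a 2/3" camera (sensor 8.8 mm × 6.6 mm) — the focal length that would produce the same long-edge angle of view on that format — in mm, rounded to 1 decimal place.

Equal angle of view means equal width/f ratio, so f₂ = f₁ · (width₂/width₁) = 31.7 × 8.8/7.6.
f₂ = 31.7 × 1.15789 ≈ 36.705 mm.

36.7 mm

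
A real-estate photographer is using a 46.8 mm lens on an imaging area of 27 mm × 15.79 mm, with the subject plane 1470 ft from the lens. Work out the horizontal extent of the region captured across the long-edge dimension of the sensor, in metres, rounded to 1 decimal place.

dₒ: 1470 ft × 304.8 mm/ft = 448055.99 mm.
Similar triangles through the lens centre give W/dₒ = w/dᵢ; with 1/f = 1/dₒ + 1/dᵢ this gives W = w·(dₒ − f)/f.
W = 27 mm × (448056 − 46.8) / 46.8 = 27 × 9572.8458 ≈ 258466.838 mm = 258.467 m.

258.5 m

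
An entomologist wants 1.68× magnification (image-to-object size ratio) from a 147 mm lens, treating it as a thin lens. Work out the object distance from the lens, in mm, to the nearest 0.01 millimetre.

234.50 mm

With m = dᵢ/dₒ and 1/f = 1/dₒ + 1/dᵢ, substituting dᵢ = m·dₒ gives 1/f = (1 + 1/m)/dₒ, hence dₒ = f·(1 + 1/m).
dₒ = 147 × (1 + 1/1.68) = 147 × 1.59524 ≈ 234.500 mm.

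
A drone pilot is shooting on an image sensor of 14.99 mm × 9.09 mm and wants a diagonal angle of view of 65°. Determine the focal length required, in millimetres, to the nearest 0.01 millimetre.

Sensor diagonal = √(14.99² + 9.09²) = √307.3282 ≈ 17.5308 mm.
From α = 2·arctan(d/2f) we get f = d / (2·tan(α/2)).
With d = 17.5308 mm and α/2 = 32.5°, tan(α/2) ≈ 0.63707, so f ≈ 17.5308 / 1.27414 ≈ 13.7589 mm.

13.76 mm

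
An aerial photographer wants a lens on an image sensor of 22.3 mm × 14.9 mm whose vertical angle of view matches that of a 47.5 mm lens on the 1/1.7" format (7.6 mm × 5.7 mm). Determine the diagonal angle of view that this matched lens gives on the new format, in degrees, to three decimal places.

12.328°

Equal vertical AOV ⇒ f₂ = f₁ · 14.9/5.7 = 47.5 × 2.61404 ≈ 124.1667 mm.
Sensor diagonal = √(22.3² + 14.9²) = √719.3000 ≈ 26.8198 mm.
Diagonal AOV on the new format = 2·arctan(26.8198 / (2 × 124.1667)) = 2·arctan(0.10800) ≈ 12.3280°.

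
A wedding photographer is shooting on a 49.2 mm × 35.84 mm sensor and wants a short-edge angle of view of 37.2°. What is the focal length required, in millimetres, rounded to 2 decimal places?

53.25 mm

From α = 2·arctan(h/2f) we get f = h / (2·tan(α/2)).
With h = 35.84 mm and α/2 = 18.6°, tan(α/2) ≈ 0.33654, so f ≈ 35.84 / 0.67307 ≈ 53.2482 mm.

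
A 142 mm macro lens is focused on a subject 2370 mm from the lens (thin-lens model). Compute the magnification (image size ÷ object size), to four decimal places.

0.0637×

Thin lens: 1/f = 1/dₒ + 1/dᵢ → 1/dᵢ = 1/142 − 1/2370 = 0.0066203 mm⁻¹, so dᵢ ≈ 151.0503 mm.
Magnification m = dᵢ/dₒ = 151.0503/2370 ≈ 0.06373.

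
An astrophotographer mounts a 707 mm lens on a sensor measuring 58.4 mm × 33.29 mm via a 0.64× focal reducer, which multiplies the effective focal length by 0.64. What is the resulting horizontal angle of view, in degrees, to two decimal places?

Effective focal length f = 707 × 0.64 = 452.48 mm.
α = 2·arctan(58.4 / (2 × 452.48)) = 2·arctan(0.06453) ≈ 7.3847°.

7.38°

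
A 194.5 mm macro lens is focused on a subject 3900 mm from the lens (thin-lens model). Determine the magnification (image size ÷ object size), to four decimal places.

Thin lens: 1/f = 1/dₒ + 1/dᵢ → 1/dᵢ = 1/194.5 − 1/3900 = 0.0048850 mm⁻¹, so dᵢ ≈ 204.7092 mm.
Magnification m = dᵢ/dₒ = 204.7092/3900 ≈ 0.05249.

0.0525×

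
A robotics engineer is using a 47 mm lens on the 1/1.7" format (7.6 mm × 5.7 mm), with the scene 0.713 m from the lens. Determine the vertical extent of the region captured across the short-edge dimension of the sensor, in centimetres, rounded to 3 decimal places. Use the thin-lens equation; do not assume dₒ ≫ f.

8.077 cm

dₒ: 0.713 m = 713 mm.
Similar triangles through the lens centre give W/dₒ = h/dᵢ; with 1/f = 1/dₒ + 1/dᵢ this gives W = h·(dₒ − f)/f.
W = 5.7 mm × (713 − 47) / 47 = 5.7 × 14.1702 ≈ 80.770 mm = 8.07702 cm.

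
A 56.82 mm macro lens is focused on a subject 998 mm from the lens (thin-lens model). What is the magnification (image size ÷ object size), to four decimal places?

0.0604×

Thin lens: 1/f = 1/dₒ + 1/dᵢ → 1/dᵢ = 1/56.82 − 1/998 = 0.0165974 mm⁻¹, so dᵢ ≈ 60.2503 mm.
Magnification m = dᵢ/dₒ = 60.2503/998 ≈ 0.06037.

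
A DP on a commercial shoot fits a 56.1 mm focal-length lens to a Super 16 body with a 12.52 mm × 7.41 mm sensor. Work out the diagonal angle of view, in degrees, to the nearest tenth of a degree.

14.8°

Sensor diagonal = √(12.52² + 7.41²) = √211.6585 ≈ 14.5485 mm.
Angle of view α = 2·arctan(d/2f) with d = 14.5485 mm and f = 56.1 mm.
d/2f = 0.12967; arctan(0.12967) ≈ 7.3881°, so α ≈ 14.7761°.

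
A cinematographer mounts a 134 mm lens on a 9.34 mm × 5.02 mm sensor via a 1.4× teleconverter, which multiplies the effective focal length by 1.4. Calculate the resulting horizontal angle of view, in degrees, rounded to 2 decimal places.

Effective focal length f = 134 × 1.4 = 187.6 mm.
α = 2·arctan(9.34 / (2 × 187.6)) = 2·arctan(0.02489) ≈ 2.8520°.

2.85°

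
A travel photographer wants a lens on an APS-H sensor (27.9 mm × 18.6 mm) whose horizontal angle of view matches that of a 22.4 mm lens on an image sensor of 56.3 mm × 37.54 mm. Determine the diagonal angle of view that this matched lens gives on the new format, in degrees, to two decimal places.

112.98°

Equal horizontal AOV ⇒ f₂ = f₁ · 27.9/56.3 = 22.4 × 0.49556 ≈ 11.1005 mm.
Sensor diagonal = √(27.9² + 18.6²) = √1124.3700 ≈ 33.5316 mm.
Diagonal AOV on the new format = 2·arctan(33.5316 / (2 × 11.1005)) = 2·arctan(1.51036) ≈ 112.9834°.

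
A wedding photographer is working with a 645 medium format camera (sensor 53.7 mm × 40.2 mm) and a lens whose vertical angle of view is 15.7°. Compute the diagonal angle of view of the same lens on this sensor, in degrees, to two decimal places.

From the vertical AOV: f = 40.2 / (2·tan(7.85°)) = 40.2 / 0.27574 ≈ 145.7873 mm.
Sensor diagonal = √(53.7² + 40.2²) = √4499.7300 ≈ 67.0800 mm.
Diagonal AOV = 2·arctan(67.0800 / (2 × 145.7873)) = 2·arctan(0.23006) ≈ 25.9122°.

25.91°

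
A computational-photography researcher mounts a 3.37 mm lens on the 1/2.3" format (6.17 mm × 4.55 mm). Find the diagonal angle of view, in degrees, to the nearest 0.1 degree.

Sensor diagonal = √(6.17² + 4.55²) = √58.7714 ≈ 7.6663 mm.
Angle of view α = 2·arctan(d/2f) with d = 7.6663 mm and f = 3.37 mm.
d/2f = 1.13743; arctan(1.13743) ≈ 48.6788°, so α ≈ 97.3575°.

97.4°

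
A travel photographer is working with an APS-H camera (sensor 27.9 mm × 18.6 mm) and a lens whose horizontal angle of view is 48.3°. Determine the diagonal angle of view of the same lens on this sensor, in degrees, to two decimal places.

56.64°

From the horizontal AOV: f = 27.9 / (2·tan(24.15°)) = 27.9 / 0.89674 ≈ 31.1127 mm.
Sensor diagonal = √(27.9² + 18.6²) = √1124.3700 ≈ 33.5316 mm.
Diagonal AOV = 2·arctan(33.5316 / (2 × 31.1127)) = 2·arctan(0.53887) ≈ 56.6380°.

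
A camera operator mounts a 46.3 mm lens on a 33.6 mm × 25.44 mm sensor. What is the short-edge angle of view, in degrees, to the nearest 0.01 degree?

Angle of view α = 2·arctan(h/2f) with h = 25.44 mm and f = 46.3 mm.
h/2f = 0.27473; arctan(0.27473) ≈ 15.3619°, so α ≈ 30.7237°.

30.72°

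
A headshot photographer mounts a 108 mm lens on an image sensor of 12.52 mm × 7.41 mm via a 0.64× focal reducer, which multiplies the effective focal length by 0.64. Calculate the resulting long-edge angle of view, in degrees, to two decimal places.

10.35°

Effective focal length f = 108 × 0.64 = 69.12 mm.
α = 2·arctan(12.52 / (2 × 69.12)) = 2·arctan(0.09057) ≈ 10.3500°.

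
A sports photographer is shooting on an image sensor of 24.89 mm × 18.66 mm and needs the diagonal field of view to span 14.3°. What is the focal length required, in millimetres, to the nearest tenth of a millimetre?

124.0 mm

Sensor diagonal = √(24.89² + 18.66²) = √967.7077 ≈ 31.1080 mm.
From α = 2·arctan(d/2f) we get f = d / (2·tan(α/2)).
With d = 31.1080 mm and α/2 = 7.15°, tan(α/2) ≈ 0.12544, so f ≈ 31.1080 / 0.25089 ≈ 123.9927 mm.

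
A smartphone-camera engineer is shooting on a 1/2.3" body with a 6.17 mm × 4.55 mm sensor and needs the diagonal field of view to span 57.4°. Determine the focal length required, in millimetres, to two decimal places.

7.00 mm

Sensor diagonal = √(6.17² + 4.55²) = √58.7714 ≈ 7.6663 mm.
From α = 2·arctan(d/2f) we get f = d / (2·tan(α/2)).
With d = 7.6663 mm and α/2 = 28.7°, tan(α/2) ≈ 0.54748, so f ≈ 7.6663 / 1.09497 ≈ 7.0013 mm.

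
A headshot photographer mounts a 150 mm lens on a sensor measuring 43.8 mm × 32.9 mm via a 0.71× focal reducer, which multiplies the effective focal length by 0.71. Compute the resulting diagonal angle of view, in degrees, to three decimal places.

28.846°

Effective focal length f = 150 × 0.71 = 106.5 mm.
Sensor diagonal = √(43.8² + 32.9²) = √3000.8500 ≈ 54.7800 mm.
α = 2·arctan(54.780 / (2 × 106.5)) = 2·arctan(0.25718) ≈ 28.8459°.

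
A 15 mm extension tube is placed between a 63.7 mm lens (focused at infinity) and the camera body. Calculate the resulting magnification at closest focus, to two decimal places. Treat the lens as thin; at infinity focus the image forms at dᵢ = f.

0.24×

The tube moves the image plane from f to f + e, so dᵢ = 63.7 + 15 = 78.7 mm. Focus is achieved when 1/f = 1/dₒ + 1/dᵢ, giving dₒ = 1/(1/f − 1/(f+e)).
Magnification m = dᵢ/dₒ = (f+e)·(1/f − 1/(f+e)) = e/f = 15/63.7 ≈ 0.2355.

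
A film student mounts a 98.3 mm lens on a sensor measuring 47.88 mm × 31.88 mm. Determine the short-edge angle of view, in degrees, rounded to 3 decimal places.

Angle of view α = 2·arctan(h/2f) with h = 31.88 mm and f = 98.3 mm.
h/2f = 0.16216; arctan(0.16216) ≈ 9.2107°, so α ≈ 18.4214°.

18.421°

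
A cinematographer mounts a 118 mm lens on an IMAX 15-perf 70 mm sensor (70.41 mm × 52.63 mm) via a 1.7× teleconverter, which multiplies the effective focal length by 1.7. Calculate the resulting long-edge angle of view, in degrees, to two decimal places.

Effective focal length f = 118 × 1.7 = 200.6 mm.
α = 2·arctan(70.41 / (2 × 200.6)) = 2·arctan(0.17550) ≈ 19.9079°.

19.91°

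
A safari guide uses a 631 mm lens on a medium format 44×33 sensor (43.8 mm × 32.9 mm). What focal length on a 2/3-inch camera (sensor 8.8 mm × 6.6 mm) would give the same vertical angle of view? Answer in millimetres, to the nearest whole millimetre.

127 mm

Equal angle of view means equal height/f ratio, so f₂ = f₁ · (height₂/height₁) = 631 × 6.6/32.9.
f₂ = 631 × 0.20061 ≈ 126.584 mm.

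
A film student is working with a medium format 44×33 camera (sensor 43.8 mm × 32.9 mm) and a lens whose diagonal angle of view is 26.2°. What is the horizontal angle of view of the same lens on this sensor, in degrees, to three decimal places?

21.080°

Sensor diagonal = √(43.8² + 32.9²) = √3000.8500 ≈ 54.7800 mm.
From the diagonal AOV: f = 54.7800 / (2·tan(13.1°)) = 54.7800 / 0.46541 ≈ 117.7015 mm.
Horizontal AOV = 2·arctan(43.8 / (2 × 117.7015)) = 2·arctan(0.18606) ≈ 21.0803°.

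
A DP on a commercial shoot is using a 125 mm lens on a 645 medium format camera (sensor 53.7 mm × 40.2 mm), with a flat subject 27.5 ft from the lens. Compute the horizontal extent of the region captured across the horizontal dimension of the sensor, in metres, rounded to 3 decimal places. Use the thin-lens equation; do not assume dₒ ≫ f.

3.547 m

dₒ: 27.5 ft × 304.8 mm/ft = 8382.00 mm.
Similar triangles through the lens centre give W/dₒ = w/dᵢ; with 1/f = 1/dₒ + 1/dᵢ this gives W = w·(dₒ − f)/f.
W = 53.7 mm × (8382 − 125) / 125 = 53.7 × 66.0560 ≈ 3547.207 mm = 3.54721 m.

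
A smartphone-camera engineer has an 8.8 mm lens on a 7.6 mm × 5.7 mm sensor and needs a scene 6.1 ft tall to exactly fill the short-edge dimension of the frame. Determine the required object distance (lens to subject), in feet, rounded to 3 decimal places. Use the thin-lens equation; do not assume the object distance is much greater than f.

W: 6.1 ft × 304.8 mm/ft = 1859.28 mm.
Magnification m = h/W = dᵢ/dₒ; combined with 1/f = 1/dₒ + 1/dᵢ this gives dₒ = f·(1 + W/h).
dₒ = 8.8 mm × (1 + 1859.28/5.7) = 8.8 × 327.1895 ≈ 2879.267 mm = 2879.267/304.8 ft = 9.44642 ft.

9.446 ft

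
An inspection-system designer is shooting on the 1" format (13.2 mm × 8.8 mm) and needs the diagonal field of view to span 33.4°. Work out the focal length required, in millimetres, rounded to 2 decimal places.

Sensor diagonal = √(13.2² + 8.8²) = √251.6800 ≈ 15.8644 mm.
From α = 2·arctan(d/2f) we get f = d / (2·tan(α/2)).
With d = 15.8644 mm and α/2 = 16.7°, tan(α/2) ≈ 0.30001, so f ≈ 15.8644 / 0.60003 ≈ 26.4394 mm.

26.44 mm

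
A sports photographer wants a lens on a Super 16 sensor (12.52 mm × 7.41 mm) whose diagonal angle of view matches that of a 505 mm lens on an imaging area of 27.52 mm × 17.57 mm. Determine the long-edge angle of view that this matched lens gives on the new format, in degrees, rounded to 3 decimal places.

3.187°

Sensor diagonal = √(27.52² + 17.57²) = √1066.0553 ≈ 32.6505 mm.
Sensor diagonal = √(12.52² + 7.41²) = √211.6585 ≈ 14.5485 mm.
Equal diagonal AOV ⇒ f₂ = f₁ · 14.5485/32.6505 = 505 × 0.44558 ≈ 225.0191 mm.
Long-edge AOV on the new format = 2·arctan(12.52 / (2 × 225.0191)) = 2·arctan(0.02782) ≈ 3.1871°.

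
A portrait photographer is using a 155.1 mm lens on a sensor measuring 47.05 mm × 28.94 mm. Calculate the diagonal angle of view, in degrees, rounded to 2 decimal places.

20.19°

Sensor diagonal = √(47.05² + 28.94²) = √3051.2261 ≈ 55.2379 mm.
Angle of view α = 2·arctan(d/2f) with d = 55.2379 mm and f = 155.1 mm.
d/2f = 0.17807; arctan(0.17807) ≈ 10.0969°, so α ≈ 20.1939°.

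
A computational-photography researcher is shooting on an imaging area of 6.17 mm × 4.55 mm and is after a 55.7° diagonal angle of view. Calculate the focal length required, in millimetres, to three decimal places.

Sensor diagonal = √(6.17² + 4.55²) = √58.7714 ≈ 7.6663 mm.
From α = 2·arctan(d/2f) we get f = d / (2·tan(α/2)).
With d = 7.6663 mm and α/2 = 27.85°, tan(α/2) ≈ 0.52836, so f ≈ 7.6663 / 1.05671 ≈ 7.2548 mm.

7.255 mm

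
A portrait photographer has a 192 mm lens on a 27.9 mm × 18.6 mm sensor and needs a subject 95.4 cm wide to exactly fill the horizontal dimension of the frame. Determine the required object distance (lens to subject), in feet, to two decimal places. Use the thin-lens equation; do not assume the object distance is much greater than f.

W: 95.4 cm = 954 mm.
Magnification m = w/W = dᵢ/dₒ; combined with 1/f = 1/dₒ + 1/dᵢ this gives dₒ = f·(1 + W/w).
dₒ = 192 mm × (1 + 954/27.9) = 192 × 35.1935 ≈ 6757.161 mm = 6757.161/304.8 ft = 22.1692 ft.

22.17 ft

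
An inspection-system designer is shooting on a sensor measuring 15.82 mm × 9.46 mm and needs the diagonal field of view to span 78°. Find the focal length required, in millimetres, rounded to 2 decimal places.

Sensor diagonal = √(15.82² + 9.46²) = √339.7640 ≈ 18.4327 mm.
From α = 2·arctan(d/2f) we get f = d / (2·tan(α/2)).
With d = 18.4327 mm and α/2 = 39°, tan(α/2) ≈ 0.80978, so f ≈ 18.4327 / 1.61957 ≈ 11.3812 mm.

11.38 mm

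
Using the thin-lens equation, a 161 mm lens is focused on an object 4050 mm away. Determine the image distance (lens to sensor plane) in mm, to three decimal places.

1/dᵢ = 1/f − 1/dₒ = 1/161 − 1/4050 = 0.0059643 mm⁻¹.
dᵢ = 1/0.0059643 ≈ 167.6652 mm.

167.665 mm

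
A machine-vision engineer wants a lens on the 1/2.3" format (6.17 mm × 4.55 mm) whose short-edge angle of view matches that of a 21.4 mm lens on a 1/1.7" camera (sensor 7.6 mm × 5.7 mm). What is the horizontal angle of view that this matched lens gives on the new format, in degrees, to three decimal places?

20.474°

Equal short-edge AOV ⇒ f₂ = f₁ · 4.55/5.7 = 21.4 × 0.79825 ≈ 17.0825 mm.
Horizontal AOV on the new format = 2·arctan(6.17 / (2 × 17.0825)) = 2·arctan(0.18059) ≈ 20.4739°.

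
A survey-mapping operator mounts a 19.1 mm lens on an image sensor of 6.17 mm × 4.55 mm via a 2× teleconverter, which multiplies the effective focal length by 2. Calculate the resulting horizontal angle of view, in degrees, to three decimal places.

Effective focal length f = 19.1 × 2 = 38.2 mm.
α = 2·arctan(6.17 / (2 × 38.2)) = 2·arctan(0.08076) ≈ 9.2343°.

9.234°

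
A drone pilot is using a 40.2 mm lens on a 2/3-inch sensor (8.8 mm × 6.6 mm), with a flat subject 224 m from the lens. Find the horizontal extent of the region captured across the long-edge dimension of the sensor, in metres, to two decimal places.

dₒ: 224 m = 224000 mm.
Similar triangles through the lens centre give W/dₒ = w/dᵢ; with 1/f = 1/dₒ + 1/dᵢ this gives W = w·(dₒ − f)/f.
W = 8.8 mm × (224000 − 40.2) / 40.2 = 8.8 × 5571.1393 ≈ 49026.026 mm = 49.026 m.

49.03 m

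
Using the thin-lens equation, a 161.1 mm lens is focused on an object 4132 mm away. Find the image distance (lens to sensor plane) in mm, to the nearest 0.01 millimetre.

1/dᵢ = 1/f − 1/dₒ = 1/161.1 − 1/4132 = 0.0059653 mm⁻¹.
dᵢ = 1/0.0059653 ≈ 167.6359 mm.

167.64 mm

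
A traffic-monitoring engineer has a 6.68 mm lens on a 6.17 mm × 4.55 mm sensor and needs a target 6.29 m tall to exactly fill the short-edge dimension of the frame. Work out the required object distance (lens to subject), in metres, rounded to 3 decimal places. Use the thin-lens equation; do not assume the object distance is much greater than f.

W: 6.29 m = 6290 mm.
Magnification m = h/W = dᵢ/dₒ; combined with 1/f = 1/dₒ + 1/dᵢ this gives dₒ = f·(1 + W/h).
dₒ = 6.68 mm × (1 + 6290/4.55) = 6.68 × 1383.4176 ≈ 9241.229 mm = 9.24123 m.

9.241 m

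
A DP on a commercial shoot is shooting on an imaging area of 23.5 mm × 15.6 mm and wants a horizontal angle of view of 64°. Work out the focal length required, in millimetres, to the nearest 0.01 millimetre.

From α = 2·arctan(w/2f) we get f = w / (2·tan(α/2)).
With w = 23.5 mm and α/2 = 32°, tan(α/2) ≈ 0.62487, so f ≈ 23.5 / 1.24974 ≈ 18.8039 mm.

18.80 mm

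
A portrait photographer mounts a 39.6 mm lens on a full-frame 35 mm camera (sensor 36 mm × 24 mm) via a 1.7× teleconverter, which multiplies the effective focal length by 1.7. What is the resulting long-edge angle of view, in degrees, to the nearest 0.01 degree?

29.94°

Effective focal length f = 39.6 × 1.7 = 67.32 mm.
α = 2·arctan(36 / (2 × 67.32)) = 2·arctan(0.26738) ≈ 29.9391°.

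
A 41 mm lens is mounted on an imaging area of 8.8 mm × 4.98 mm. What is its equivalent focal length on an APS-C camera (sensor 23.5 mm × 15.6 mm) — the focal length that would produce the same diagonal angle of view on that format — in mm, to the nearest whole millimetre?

114 mm

Sensor diagonal = √(8.8² + 4.98²) = √102.2404 ≈ 10.1114 mm.
Sensor diagonal = √(23.5² + 15.6²) = √795.6100 ≈ 28.2066 mm.
Equal angle of view means equal diagonal/f ratio, so f₂ = f₁ · (diagonal₂/diagonal₁) = 41 × 28.2066/10.1114.
f₂ = 41 × 2.78958 ≈ 114.373 mm.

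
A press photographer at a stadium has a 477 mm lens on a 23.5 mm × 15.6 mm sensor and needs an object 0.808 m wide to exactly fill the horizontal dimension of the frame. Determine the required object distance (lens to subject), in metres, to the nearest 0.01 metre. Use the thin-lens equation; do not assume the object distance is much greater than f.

W: 0.808 m = 808 mm.
Magnification m = w/W = dᵢ/dₒ; combined with 1/f = 1/dₒ + 1/dᵢ this gives dₒ = f·(1 + W/w).
dₒ = 477 mm × (1 + 808/23.5) = 477 × 35.3830 ≈ 16877.681 mm = 16.8777 m.

16.88 m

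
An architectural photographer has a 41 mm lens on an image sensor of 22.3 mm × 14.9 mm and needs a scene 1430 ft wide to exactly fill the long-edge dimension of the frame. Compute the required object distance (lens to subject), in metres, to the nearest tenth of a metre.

W: 1430 ft × 304.8 mm/ft = 435863.99 mm.
Magnification m = w/W = dᵢ/dₒ; combined with 1/f = 1/dₒ + 1/dᵢ this gives dₒ = f·(1 + W/w).
dₒ = 41 mm × (1 + 435864/22.3) = 41 × 19546.4702 ≈ 801405.279 mm = 801.405 m.

801.4 m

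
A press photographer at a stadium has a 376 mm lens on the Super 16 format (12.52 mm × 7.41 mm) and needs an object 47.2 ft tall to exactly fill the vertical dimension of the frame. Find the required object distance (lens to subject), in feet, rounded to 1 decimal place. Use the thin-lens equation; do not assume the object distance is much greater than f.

2396.3 ft

W: 47.2 ft × 304.8 mm/ft = 14386.56 mm.
Magnification m = h/W = dᵢ/dₒ; combined with 1/f = 1/dₒ + 1/dᵢ this gives dₒ = f·(1 + W/h).
dₒ = 376 mm × (1 + 14386.6/7.41) = 376 × 1942.5060 ≈ 730382.260 mm = 730382.260/304.8 ft = 2396.27 ft.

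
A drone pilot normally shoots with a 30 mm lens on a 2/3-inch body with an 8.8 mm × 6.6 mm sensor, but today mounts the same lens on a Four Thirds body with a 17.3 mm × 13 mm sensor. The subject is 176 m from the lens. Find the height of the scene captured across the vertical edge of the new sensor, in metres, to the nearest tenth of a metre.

The focal length stays 30 mm; the relevant sensor dimension is now h = 13 mm. Object distance dₒ = 176 m = 176000 mm.
Thin-lens field height W = h·(dₒ − f)/f = 13 × (176000 − 30)/30 ≈ 76253.667 mm = 76.2537 m.

76.3 m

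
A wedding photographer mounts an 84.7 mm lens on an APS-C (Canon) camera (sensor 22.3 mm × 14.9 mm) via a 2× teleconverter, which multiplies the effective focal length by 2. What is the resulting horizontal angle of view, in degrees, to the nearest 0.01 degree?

7.53°

Effective focal length f = 84.7 × 2 = 169.4 mm.
α = 2·arctan(22.3 / (2 × 169.4)) = 2·arctan(0.06582) ≈ 7.5316°.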